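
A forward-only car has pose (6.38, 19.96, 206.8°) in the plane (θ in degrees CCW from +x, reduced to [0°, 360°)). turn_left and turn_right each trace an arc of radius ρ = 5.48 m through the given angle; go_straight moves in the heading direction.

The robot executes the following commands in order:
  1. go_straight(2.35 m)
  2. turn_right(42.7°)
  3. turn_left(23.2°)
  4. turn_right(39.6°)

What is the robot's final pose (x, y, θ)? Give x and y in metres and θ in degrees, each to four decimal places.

(-5.5119, 19.4903, 147.7000°)

set_pose: (x, y, θ) = (6.3800, 19.9600, 206.8000°), ρ = 5.48
go_straight(2.35): x += 2.35·cos θ, y += 2.35·sin θ → (4.2824, 18.9004, 206.8000°)
turn_right(42.7°): centre at ρ to the right, rotate −42.7° → (0.3103, 18.5215, 164.1000°)
turn_left(23.2°): centre at ρ to the left, rotate +23.2° → (-1.8873, 18.6867, 187.3000°)
turn_right(39.6°): centre at ρ to the right, rotate −39.6° → (-5.5119, 19.4903, 147.7000°)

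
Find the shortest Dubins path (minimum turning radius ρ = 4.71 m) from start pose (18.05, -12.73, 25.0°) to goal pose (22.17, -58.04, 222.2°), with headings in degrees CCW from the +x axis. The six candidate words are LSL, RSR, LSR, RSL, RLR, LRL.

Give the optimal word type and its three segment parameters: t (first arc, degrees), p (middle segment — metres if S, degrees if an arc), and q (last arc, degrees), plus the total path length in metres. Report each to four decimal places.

Let ψ = atan2(Δy, Δx) = atan2(-45.31, 4.12) = -84.8044° be the start→goal bearing.
Normalize: d = |goal − start| / ρ = 45.496928/4.71 = 9.659645, α = (θ_start − ψ) mod 360° = 109.8044° = 1.916449 rad, β = (θ_goal − ψ) mod 360° = 307.0044° = 5.358238 rad.
Common terms: sin α = 0.940855, cos α = -0.338811, sin β = -0.798589, cos β = 0.601877, cos(α−β) = -0.955278, d² = 93.308744. Work in radians in the unit-radius frame; every candidate has L = ρ·(t + p + q).
LSL: p² = 2 + d² − 2cos(α−β) + 2d(sin α − sin β) = 130.824115; p = √p² = 11.437837; φ = atan2(cos β − cos α, d + sin α − sin β) = 0.082336 rad; t = (φ − α) mod 2π = 4.449073 rad, q = (β − φ) mod 2π = 5.275902 rad → L = 4.71·(4.449073 + 11.437837 + 5.275902) = 4.71·21.162812 = 99.676843 m
RSR: p² = 2 + d² − 2cos(α−β) + 2d(sin β − sin α) = 63.614486; p = √p² = 7.975869; φ = atan2(cos α − cos β, d − sin α + sin β) = -0.118217 rad; t = (α − φ) mod 2π = 2.034666 rad, q = (φ − β) mod 2π = 0.806730 rad → L = 4.71·(2.034666 + 7.975869 + 0.806730) = 4.71·10.817265 = 50.949318 m
LSR: p² = d² − 2 + 2cos(α−β) + 2d(sin α + sin β) = 92.146657; p = √p² = 9.599305; φ = atan2(−cos α − cos β, d + sin α + sin β) − atan2(−2, p) = 0.178578 rad; t = (φ − α) mod 2π = 4.545314 rad, q = (φ − β) mod 2π = 1.103525 rad → L = 4.71·(4.545314 + 9.599305 + 1.103525) = 4.71·15.248145 = 71.818762 m
RSL: p² = d² − 2 + 2cos(α−β) − 2d(sin α + sin β) = 86.649716; p = √p² = 9.308583; φ = atan2(cos α + cos β, d − sin α − sin β) − atan2(2, p) = -0.184004 rad; t = (α − φ) mod 2π = 2.100453 rad, q = (β − φ) mod 2π = 5.542243 rad → L = 4.71·(2.100453 + 9.308583 + 5.542243) = 4.71·16.951279 = 79.840523 m
RLR: c = (6 − d² + 2cos(α−β) + 2d(sin α − sin β))/8 = -6.951811, |c| > 1 → infeasible
LRL: c = (6 − d² + 2cos(α−β) − 2d(sin α − sin β))/8 = -15.353014, |c| > 1 → infeasible
Shortest: RSR with L = 50.949318 m ≈ 50.9493 m
Convert RSR to answer units (arcs ×180/π): t = 2.034666·180/π = 116.5778°, p = ρ·p = 4.71·7.975869 = 37.5663 m, q = 0.806730·180/π = 46.2222°, L = 50.9493 m.

RSR: t = 116.5778°, p = 37.5663 m, q = 46.2222°, L = 50.9493 m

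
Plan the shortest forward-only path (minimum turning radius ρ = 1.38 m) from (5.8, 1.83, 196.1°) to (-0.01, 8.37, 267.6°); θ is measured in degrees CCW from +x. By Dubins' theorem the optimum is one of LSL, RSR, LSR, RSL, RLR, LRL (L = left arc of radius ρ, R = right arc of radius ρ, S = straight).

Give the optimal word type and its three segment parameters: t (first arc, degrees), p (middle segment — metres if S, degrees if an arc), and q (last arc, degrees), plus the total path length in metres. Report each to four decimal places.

Let ψ = atan2(Δy, Δx) = atan2(6.54, -5.81) = 131.6172° be the start→goal bearing.
Normalize: d = |goal − start| / ρ = 8.748011/1.38 = 6.339139, α = (θ_start − ψ) mod 360° = 64.4828° = 1.125437 rad, β = (θ_goal − ψ) mod 360° = 135.9828° = 2.373347 rad.
Common terms: sin α = 0.902456, cos α = 0.430782, sin β = 0.694875, cos β = -0.719131, cos(α−β) = 0.317305, d² = 40.184678. Work in radians in the unit-radius frame; every candidate has L = ρ·(t + p + q).
LSL: p² = 2 + d² − 2cos(α−β) + 2d(sin α − sin β) = 44.181841; p = √p² = 6.646942; φ = atan2(cos β − cos α, d + sin α − sin β) = -0.173874 rad; t = (φ − α) mod 2π = 4.983875 rad, q = (β − φ) mod 2π = 2.547221 rad → L = 1.38·(4.983875 + 6.646942 + 2.547221) = 1.38·14.178038 = 19.565692 m
RSR: p² = 2 + d² − 2cos(α−β) + 2d(sin β − sin α) = 38.918295; p = √p² = 6.238453; φ = atan2(cos α − cos β, d − sin α + sin β) = 0.185387 rad; t = (α − φ) mod 2π = 0.940050 rad, q = (φ − β) mod 2π = 4.095225 rad → L = 1.38·(0.940050 + 6.238453 + 4.095225) = 1.38·11.273728 = 15.557744 m
LSR: p² = d² − 2 + 2cos(α−β) + 2d(sin α + sin β) = 59.070684; p = √p² = 7.685746; φ = atan2(−cos α − cos β, d + sin α + sin β) − atan2(−2, p) = 0.290892 rad; t = (φ − α) mod 2π = 5.448641 rad, q = (φ − β) mod 2π = 4.200730 rad → L = 1.38·(5.448641 + 7.685746 + 4.200730) = 1.38·17.335116 = 23.922461 m
RSL: p² = d² − 2 + 2cos(α−β) − 2d(sin α + sin β) = 18.567889; p = √p² = 4.309047; φ = atan2(cos α + cos β, d − sin α − sin β) − atan2(2, p) = -0.495285 rad; t = (α − φ) mod 2π = 1.620722 rad, q = (β − φ) mod 2π = 2.868632 rad → L = 1.38·(1.620722 + 4.309047 + 2.868632) = 1.38·8.798402 = 12.141794 m
RLR: c = (6 − d² + 2cos(α−β) + 2d(sin α − sin β))/8 = -3.864787, |c| > 1 → infeasible
LRL: c = (6 − d² + 2cos(α−β) − 2d(sin α − sin β))/8 = -4.522730, |c| > 1 → infeasible
Shortest: RSL with L = 12.141794 m ≈ 12.1418 m
Convert RSL to answer units (arcs ×180/π): t = 1.620722·180/π = 92.8605°, p = ρ·p = 1.38·4.309047 = 5.9465 m, q = 2.868632·180/π = 164.3605°, L = 12.1418 m.

RSL: t = 92.8605°, p = 5.9465 m, q = 164.3605°, L = 12.1418 m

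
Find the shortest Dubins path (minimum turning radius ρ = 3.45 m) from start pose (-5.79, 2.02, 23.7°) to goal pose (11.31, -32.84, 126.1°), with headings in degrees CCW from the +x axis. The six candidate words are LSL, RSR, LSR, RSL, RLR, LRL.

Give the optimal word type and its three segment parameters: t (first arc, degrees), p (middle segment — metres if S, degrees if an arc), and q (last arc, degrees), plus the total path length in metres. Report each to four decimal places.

Let ψ = atan2(Δy, Δx) = atan2(-34.86, 17.10) = -63.8705° be the start→goal bearing.
Normalize: d = |goal − start| / ρ = 38.828206/3.45 = 11.254553, α = (θ_start − ψ) mod 360° = 87.5705° = 1.528394 rad, β = (θ_goal − ψ) mod 360° = 189.9705° = 3.315611 rad.
Common terms: sin α = 0.999101, cos α = 0.042390, sin β = -0.173141, cos β = -0.984897, cos(α−β) = -0.214735, d² = 126.664953. Work in radians in the unit-radius frame; every candidate has L = ρ·(t + p + q).
LSL: p² = 2 + d² − 2cos(α−β) + 2d(sin α − sin β) = 155.480547; p = √p² = 12.469184; φ = atan2(cos β − cos α, d + sin α − sin β) = -0.082480 rad; t = (φ − α) mod 2π = 4.672312 rad, q = (β − φ) mod 2π = 3.398090 rad → L = 3.45·(4.672312 + 12.469184 + 3.398090) = 3.45·20.539586 = 70.861573 m
RSR: p² = 2 + d² − 2cos(α−β) + 2d(sin β − sin α) = 102.708300; p = √p² = 10.134510; φ = atan2(cos α − cos β, d − sin α + sin β) = 0.101540 rad; t = (α − φ) mod 2π = 1.426854 rad, q = (φ − β) mod 2π = 3.069114 rad → L = 3.45·(1.426854 + 10.134510 + 3.069114) = 3.45·14.630478 = 50.475151 m
LSR: p² = d² − 2 + 2cos(α−β) + 2d(sin α + sin β) = 142.827104; p = √p² = 11.951029; φ = atan2(−cos α − cos β, d + sin α + sin β) − atan2(−2, p) = 0.243674 rad; t = (φ − α) mod 2π = 4.998466 rad, q = (φ − β) mod 2π = 3.211249 rad → L = 3.45·(4.998466 + 11.951029 + 3.211249) = 3.45·20.160744 = 69.554567 m
RSL: p² = d² − 2 + 2cos(α−β) − 2d(sin α + sin β) = 105.643861; p = √p² = 10.278320; φ = atan2(cos α + cos β, d − sin α − sin β) − atan2(2, p) = -0.282315 rad; t = (α − φ) mod 2π = 1.810709 rad, q = (β − φ) mod 2π = 3.597926 rad → L = 3.45·(1.810709 + 10.278320 + 3.597926) = 3.45·15.686954 = 54.119993 m
RLR: c = (6 − d² + 2cos(α−β) + 2d(sin α − sin β))/8 = -11.838537, |c| > 1 → infeasible
LRL: c = (6 − d² + 2cos(α−β) − 2d(sin α − sin β))/8 = -18.435068, |c| > 1 → infeasible
Shortest: RSR with L = 50.475151 m ≈ 50.4752 m
Convert RSR to answer units (arcs ×180/π): t = 1.426854·180/π = 81.7527°, p = ρ·p = 3.45·10.134510 = 34.9641 m, q = 3.069114·180/π = 175.8473°, L = 50.4752 m.

RSR: t = 81.7527°, p = 34.9641 m, q = 175.8473°, L = 50.4752 m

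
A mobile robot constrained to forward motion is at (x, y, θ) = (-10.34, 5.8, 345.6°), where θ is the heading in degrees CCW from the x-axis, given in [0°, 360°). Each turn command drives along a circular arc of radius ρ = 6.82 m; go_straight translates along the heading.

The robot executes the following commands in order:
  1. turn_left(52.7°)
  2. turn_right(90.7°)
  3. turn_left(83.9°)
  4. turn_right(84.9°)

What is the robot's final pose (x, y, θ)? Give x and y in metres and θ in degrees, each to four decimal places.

set_pose: (x, y, θ) = (-10.3400, 5.8000, 345.6000°), ρ = 6.82
turn_left(52.7°): centre at ρ to the left, rotate +52.7° → (-4.4170, 7.0536, 398.3000° ≡ 38.3000°)
turn_right(90.7°): centre at ρ to the right, rotate −90.7° → (5.2133, 5.8626, -52.4000° ≡ 307.6000°)
turn_left(83.9°): centre at ρ to the left, rotate +83.9° → (14.1801, 4.2088, 391.5000° ≡ 31.5000°)
turn_right(84.9°): centre at ρ to the right, rotate −84.9° → (23.2188, 2.4600, -53.4000° ≡ 306.6000°)

(23.2188, 2.4600, 306.6000°)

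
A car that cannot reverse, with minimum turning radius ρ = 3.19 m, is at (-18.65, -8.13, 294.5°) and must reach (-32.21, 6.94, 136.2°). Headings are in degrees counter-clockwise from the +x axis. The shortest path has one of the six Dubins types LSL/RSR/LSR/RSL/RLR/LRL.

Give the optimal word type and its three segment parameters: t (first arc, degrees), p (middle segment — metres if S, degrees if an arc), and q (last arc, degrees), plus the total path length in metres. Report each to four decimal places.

RSL: t = 181.6374°, p = 17.9819 m, q = 23.3374°, L = 29.3941 m

Let ψ = atan2(Δy, Δx) = atan2(15.07, -13.56) = 131.9809° be the start→goal bearing.
Normalize: d = |goal − start| / ρ = 20.272605/3.19 = 6.355048, α = (θ_start − ψ) mod 360° = 162.5191° = 2.836493 rad, β = (θ_goal − ψ) mod 360° = 4.2191° = 0.073637 rad.
Common terms: sin α = 0.300388, cos α = -0.953817, sin β = 0.073570, cos β = 0.997290, cos(α−β) = -0.929133, d² = 40.386641. Work in radians in the unit-radius frame; every candidate has L = ρ·(t + p + q).
LSL: p² = 2 + d² − 2cos(α−β) + 2d(sin α − sin β) = 47.127779; p = √p² = 6.864968; φ = atan2(cos β − cos α, d + sin α − sin β) = 0.288185 rad; t = (φ − α) mod 2π = 3.734877 rad, q = (β − φ) mod 2π = 6.068638 rad → L = 3.19·(3.734877 + 6.864968 + 6.068638) = 3.19·16.668482 = 53.172457 m
RSR: p² = 2 + d² − 2cos(α−β) + 2d(sin β − sin α) = 41.362033; p = √p² = 6.431332; φ = atan2(cos α − cos β, d − sin α + sin β) = -0.308233 rad; t = (α − φ) mod 2π = 3.144726 rad, q = (φ − β) mod 2π = 5.901315 rad → L = 3.19·(3.144726 + 6.431332 + 5.901315) = 3.19·15.477374 = 49.372822 m
LSR: p² = d² − 2 + 2cos(α−β) + 2d(sin α + sin β) = 41.281425; p = √p² = 6.425062; φ = atan2(−cos α − cos β, d + sin α + sin β) − atan2(−2, p) = 0.295314 rad; t = (φ − α) mod 2π = 3.742006 rad, q = (φ − β) mod 2π = 0.221677 rad → L = 3.19·(3.742006 + 6.425062 + 0.221677) = 3.19·10.388744 = 33.140095 m
RSL: p² = d² − 2 + 2cos(α−β) − 2d(sin α + sin β) = 31.775327; p = √p² = 5.636961; φ = atan2(cos α + cos β, d − sin α − sin β) − atan2(2, p) = -0.333677 rad; t = (α − φ) mod 2π = 3.170171 rad, q = (β − φ) mod 2π = 0.407314 rad → L = 3.19·(3.170171 + 5.636961 + 0.407314) = 3.19·9.214446 = 29.394082 m
RLR: c = (6 − d² + 2cos(α−β) + 2d(sin α − sin β))/8 = -4.170254, |c| > 1 → infeasible
LRL: c = (6 − d² + 2cos(α−β) − 2d(sin α − sin β))/8 = -4.890972, |c| > 1 → infeasible
Shortest: RSL with L = 29.394082 m ≈ 29.3941 m
Convert RSL to answer units (arcs ×180/π): t = 3.170171·180/π = 181.6374°, p = ρ·p = 3.19·5.636961 = 17.9819 m, q = 0.407314·180/π = 23.3374°, L = 29.3941 m.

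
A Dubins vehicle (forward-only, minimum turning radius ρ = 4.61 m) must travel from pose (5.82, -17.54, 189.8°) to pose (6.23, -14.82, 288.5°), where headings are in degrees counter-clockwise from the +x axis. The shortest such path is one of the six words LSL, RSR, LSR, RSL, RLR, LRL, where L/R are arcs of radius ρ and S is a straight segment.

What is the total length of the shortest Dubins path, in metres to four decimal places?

26.8128 m

Let ψ = atan2(Δy, Δx) = atan2(2.72, 0.41) = 81.4280° be the start→goal bearing.
Normalize: d = |goal − start| / ρ = 2.750727/4.61 = 0.596687, α = (θ_start − ψ) mod 360° = 108.3720° = 1.891448 rad, β = (θ_goal − ψ) mod 360° = 207.0720° = 3.614088 rad.
Common terms: sin α = 0.949030, cos α = -0.315185, sin β = -0.455109, cos β = -0.890436, cos(α−β) = -0.151261, d² = 0.356035. Work in radians in the unit-radius frame; every candidate has L = ρ·(t + p + q).
LSL: p² = 2 + d² − 2cos(α−β) + 2d(sin α − sin β) = 4.334221; p = √p² = 2.081879; φ = atan2(cos β − cos α, d + sin α − sin β) = -0.279956 rad; t = (φ − α) mod 2π = 4.111782 rad, q = (β − φ) mod 2π = 3.894043 rad → L = 4.61·(4.111782 + 2.081879 + 3.894043) = 4.61·10.087704 = 46.504317 m
RSR: p² = 2 + d² − 2cos(α−β) + 2d(sin β − sin α) = 0.982893; p = √p² = 0.991410; φ = atan2(cos α − cos β, d − sin α + sin β) = 2.522575 rad; t = (α − φ) mod 2π = 5.652058 rad, q = (φ − β) mod 2π = 5.191673 rad → L = 4.61·(5.652058 + 0.991410 + 5.191673) = 4.61·11.835140 = 54.559997 m
LSR: p² = d² − 2 + 2cos(α−β) + 2d(sin α + sin β) = -1.357054 < 0 → infeasible
RSL: p² = d² − 2 + 2cos(α−β) − 2d(sin α + sin β) = -2.535919 < 0 → infeasible
RLR: c = (6 − d² + 2cos(α−β) + 2d(sin α − sin β))/8 = 0.877138; p = 2π − arccos c = 5.782260 rad; φ = atan2(cos α − cos β, d − sin α + sin β) = 2.522575 rad; t = (α − φ + p/2) mod 2π = 2.260002 rad, q = (α − β − t + p) mod 2π = 1.799617 rad → L = 4.61·(2.260002 + 5.782260 + 1.799617) = 4.61·9.841879 = 45.371062 m
LRL: c = (6 − d² + 2cos(α−β) − 2d(sin α − sin β))/8 = 0.458222; p = 2π − arccos c = 5.188383 rad; φ = atan2(cos β − cos α, d + sin α − sin β) = -0.279956 rad; t = (φ − α + p/2) mod 2π = 0.422788 rad, q = (β − α − t + p) mod 2π = 0.205050 rad → L = 4.61·(0.422788 + 5.188383 + 0.205050) = 4.61·5.816221 = 26.812779 m
Shortest: LRL with L = 26.812779 m ≈ 26.8128 m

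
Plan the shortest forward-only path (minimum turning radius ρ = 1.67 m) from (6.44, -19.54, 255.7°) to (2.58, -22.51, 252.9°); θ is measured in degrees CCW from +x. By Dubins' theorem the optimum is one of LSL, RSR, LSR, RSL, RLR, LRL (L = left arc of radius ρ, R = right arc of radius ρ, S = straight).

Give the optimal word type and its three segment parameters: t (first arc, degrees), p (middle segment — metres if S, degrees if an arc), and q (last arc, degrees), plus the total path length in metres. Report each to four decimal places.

Let ψ = atan2(Δy, Δx) = atan2(-2.97, -3.86) = -142.4242° be the start→goal bearing.
Normalize: d = |goal − start| / ρ = 4.870370/1.67 = 2.916389, α = (θ_start − ψ) mod 360° = 38.1242° = 0.665393 rad, β = (θ_goal − ψ) mod 360° = 35.3242° = 0.616524 rad.
Common terms: sin α = 0.617369, cos α = 0.786674, sin β = 0.578203, cos β = 0.815893, cos(α−β) = 0.998806, d² = 8.505325. Work in radians in the unit-radius frame; every candidate has L = ρ·(t + p + q).
LSL: p² = 2 + d² − 2cos(α−β) + 2d(sin α − sin β) = 8.736158; p = √p² = 2.955699; φ = atan2(cos β − cos α, d + sin α − sin β) = 0.009886 rad; t = (φ − α) mod 2π = 5.627678 rad, q = (β − φ) mod 2π = 0.606638 rad → L = 1.67·(5.627678 + 2.955699 + 0.606638) = 1.67·9.190015 = 15.347326 m
RSR: p² = 2 + d² − 2cos(α−β) + 2d(sin β − sin α) = 8.279266; p = √p² = 2.877371; φ = atan2(cos α − cos β, d − sin α + sin β) = -0.010155 rad; t = (α − φ) mod 2π = 0.675548 rad, q = (φ − β) mod 2π = 5.656506 rad → L = 1.67·(0.675548 + 2.877371 + 5.656506) = 1.67·9.209426 = 15.379741 m
LSR: p² = d² − 2 + 2cos(α−β) + 2d(sin α + sin β) = 15.476440; p = √p² = 3.934011; φ = atan2(−cos α − cos β, d + sin α + sin β) − atan2(−2, p) = 0.098710 rad; t = (φ − α) mod 2π = 5.716502 rad, q = (φ − β) mod 2π = 5.765371 rad → L = 1.67·(5.716502 + 3.934011 + 5.765371) = 1.67·15.415884 = 25.744527 m
RSL: p² = d² − 2 + 2cos(α−β) − 2d(sin α + sin β) = 1.529434; p = √p² = 1.236703; φ = atan2(cos α + cos β, d − sin α − sin β) − atan2(2, p) = -0.267160 rad; t = (α − φ) mod 2π = 0.932554 rad, q = (β − φ) mod 2π = 0.883685 rad → L = 1.67·(0.932554 + 1.236703 + 0.883685) = 1.67·3.052941 = 5.098412 m
RLR: c = (6 − d² + 2cos(α−β) + 2d(sin α − sin β))/8 = -0.034908; p = 2π − arccos c = 4.677474 rad; φ = atan2(cos α − cos β, d − sin α + sin β) = -0.010155 rad; t = (α − φ + p/2) mod 2π = 3.014285 rad, q = (α − β − t + p) mod 2π = 1.712058 rad → L = 1.67·(3.014285 + 4.677474 + 1.712058) = 1.67·9.403816 = 15.704373 m
LRL: c = (6 − d² + 2cos(α−β) − 2d(sin α − sin β))/8 = -0.092020; p = 2π − arccos c = 4.620239 rad; φ = atan2(cos β − cos α, d + sin α − sin β) = 0.009886 rad; t = (φ − α + p/2) mod 2π = 1.654612 rad, q = (β − α − t + p) mod 2π = 2.916758 rad → L = 1.67·(1.654612 + 4.620239 + 2.916758) = 1.67·9.191608 = 15.349986 m
Shortest: RSL with L = 5.098412 m ≈ 5.0984 m
Convert RSL to answer units (arcs ×180/π): t = 0.932554·180/π = 53.4314°, p = ρ·p = 1.67·1.236703 = 2.0653 m, q = 0.883685·180/π = 50.6314°, L = 5.0984 m.

RSL: t = 53.4314°, p = 2.0653 m, q = 50.6314°, L = 5.0984 m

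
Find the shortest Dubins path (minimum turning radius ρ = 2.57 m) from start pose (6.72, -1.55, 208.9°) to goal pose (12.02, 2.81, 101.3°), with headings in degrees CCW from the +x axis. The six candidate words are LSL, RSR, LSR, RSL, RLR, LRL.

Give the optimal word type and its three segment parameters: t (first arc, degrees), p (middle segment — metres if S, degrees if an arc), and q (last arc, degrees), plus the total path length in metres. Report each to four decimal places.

LSL: t = 226.9649°, p = 6.2970 m, q = 25.4351°, L = 17.6184 m

Let ψ = atan2(Δy, Δx) = atan2(4.36, 5.30) = 39.4421° be the start→goal bearing.
Normalize: d = |goal − start| / ρ = 6.862915/2.57 = 2.670395, α = (θ_start − ψ) mod 360° = 169.4579° = 2.957598 rad, β = (θ_goal − ψ) mod 360° = 61.8579° = 1.079623 rad.
Common terms: sin α = 0.182959, cos α = -0.983121, sin β = 0.881780, cos β = 0.471660, cos(α−β) = -0.302370, d² = 7.131009. Work in radians in the unit-radius frame; every candidate has L = ρ·(t + p + q).
LSL: p² = 2 + d² − 2cos(α−β) + 2d(sin α − sin β) = 6.003489; p = √p² = 2.450202; φ = atan2(cos β − cos α, d + sin α − sin β) = 0.635698 rad; t = (φ − α) mod 2π = 3.961286 rad, q = (β − φ) mod 2π = 0.443925 rad → L = 2.57·(3.961286 + 2.450202 + 0.443925) = 2.57·6.855413 = 17.618411 m
RSR: p² = 2 + d² − 2cos(α−β) + 2d(sin β − sin α) = 13.468009; p = √p² = 3.669879; φ = atan2(cos α − cos β, d − sin α + sin β) = -0.407605 rad; t = (α − φ) mod 2π = 3.365202 rad, q = (φ − β) mod 2π = 4.795957 rad → L = 2.57·(3.365202 + 3.669879 + 4.795957) = 2.57·11.831038 = 30.405768 m
LSR: p² = d² − 2 + 2cos(α−β) + 2d(sin α + sin β) = 10.212815; p = √p² = 3.195750; φ = atan2(−cos α − cos β, d + sin α + sin β) − atan2(−2, p) = 0.695283 rad; t = (φ − α) mod 2π = 4.020870 rad, q = (φ − β) mod 2π = 5.898845 rad → L = 2.57·(4.020870 + 3.195750 + 5.898845) = 2.57·13.115464 = 33.706744 m
RSL: p² = d² − 2 + 2cos(α−β) − 2d(sin α + sin β) = -1.160277 < 0 → infeasible
RLR: c = (6 − d² + 2cos(α−β) + 2d(sin α − sin β))/8 = -0.683501; p = 2π − arccos c = 3.959841 rad; φ = atan2(cos α − cos β, d − sin α + sin β) = -0.407605 rad; t = (α − φ + p/2) mod 2π = 5.345123 rad, q = (α − β − t + p) mod 2π = 0.492692 rad → L = 2.57·(5.345123 + 3.959841 + 0.492692) = 2.57·9.797656 = 25.179975 m
LRL: c = (6 − d² + 2cos(α−β) − 2d(sin α − sin β))/8 = 0.249564; p = 2π − arccos c = 4.964619 rad; φ = atan2(cos β − cos α, d + sin α − sin β) = 0.635698 rad; t = (φ − α + p/2) mod 2π = 0.160410 rad, q = (β − α − t + p) mod 2π = 2.926235 rad → L = 2.57·(0.160410 + 4.964619 + 2.926235) = 2.57·8.051264 = 20.691747 m
Shortest: LSL with L = 17.618411 m ≈ 17.6184 m
Convert LSL to answer units (arcs ×180/π): t = 3.961286·180/π = 226.9649°, p = ρ·p = 2.57·2.450202 = 6.2970 m, q = 0.443925·180/π = 25.4351°, L = 17.6184 m.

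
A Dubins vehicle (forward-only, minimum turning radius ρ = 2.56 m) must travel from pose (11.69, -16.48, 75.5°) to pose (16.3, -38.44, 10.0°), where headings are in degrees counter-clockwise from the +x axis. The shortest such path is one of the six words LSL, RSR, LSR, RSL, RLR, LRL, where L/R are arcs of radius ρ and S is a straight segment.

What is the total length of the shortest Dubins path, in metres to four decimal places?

Let ψ = atan2(Δy, Δx) = atan2(-21.96, 4.61) = -78.1442° be the start→goal bearing.
Normalize: d = |goal − start| / ρ = 22.438665/2.56 = 8.765104, α = (θ_start − ψ) mod 360° = 153.6442° = 2.681598 rad, β = (θ_goal − ψ) mod 360° = 88.1442° = 1.538407 rad.
Common terms: sin α = 0.443944, cos α = -0.896055, sin β = 0.999476, cos β = 0.032384, cos(α−β) = 0.414693, d² = 76.827042. Work in radians in the unit-radius frame; every candidate has L = ρ·(t + p + q).
LSL: p² = 2 + d² − 2cos(α−β) + 2d(sin α − sin β) = 68.259069; p = √p² = 8.261905; φ = atan2(cos β − cos α, d + sin α − sin β) = 0.112614 rad; t = (φ − α) mod 2π = 3.714202 rad, q = (β − φ) mod 2π = 1.425793 rad → L = 2.56·(3.714202 + 8.261905 + 1.425793) = 2.56·13.401899 = 34.308862 m
RSR: p² = 2 + d² − 2cos(α−β) + 2d(sin β − sin α) = 87.736242; p = √p² = 9.366763; φ = atan2(cos α − cos β, d − sin α + sin β) = -0.099284 rad; t = (α − φ) mod 2π = 2.780881 rad, q = (φ − β) mod 2π = 4.645495 rad → L = 2.56·(2.780881 + 9.366763 + 4.645495) = 2.56·16.793139 = 42.990435 m
LSR: p² = d² − 2 + 2cos(α−β) + 2d(sin α + sin β) = 100.959867; p = √p² = 10.047879; φ = atan2(−cos α − cos β, d + sin α + sin β) − atan2(−2, p) = 0.280881 rad; t = (φ − α) mod 2π = 3.882469 rad, q = (φ − β) mod 2π = 5.025659 rad → L = 2.56·(3.882469 + 10.047879 + 5.025659) = 2.56·18.956007 = 48.527378 m
RSL: p² = d² − 2 + 2cos(α−β) − 2d(sin α + sin β) = 50.352989; p = √p² = 7.095984; φ = atan2(cos α + cos β, d − sin α − sin β) − atan2(2, p) = -0.392141 rad; t = (α − φ) mod 2π = 3.073739 rad, q = (β − φ) mod 2π = 1.930548 rad → L = 2.56·(3.073739 + 7.095984 + 1.930548) = 2.56·12.100270 = 30.976692 m
RLR: c = (6 − d² + 2cos(α−β) + 2d(sin α − sin β))/8 = -9.967030, |c| > 1 → infeasible
LRL: c = (6 − d² + 2cos(α−β) − 2d(sin α − sin β))/8 = -7.532384, |c| > 1 → infeasible
Shortest: RSL with L = 30.976692 m ≈ 30.9767 m

30.9767 m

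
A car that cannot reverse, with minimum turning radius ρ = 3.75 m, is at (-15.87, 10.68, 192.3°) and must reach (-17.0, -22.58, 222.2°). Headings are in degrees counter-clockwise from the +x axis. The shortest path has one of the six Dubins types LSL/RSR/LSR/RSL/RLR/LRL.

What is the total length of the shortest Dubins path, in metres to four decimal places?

35.2070 m

Let ψ = atan2(Δy, Δx) = atan2(-33.26, -1.13) = -91.9459° be the start→goal bearing.
Normalize: d = |goal − start| / ρ = 33.279190/3.75 = 8.874451, α = (θ_start − ψ) mod 360° = 284.2459° = 4.961026 rad, β = (θ_goal − ψ) mod 360° = 314.1459° = 5.482880 rad.
Common terms: sin α = -0.969249, cos α = 0.246083, sin β = -0.717569, cos β = 0.696487, cos(α−β) = 0.866897, d² = 78.755876. Work in radians in the unit-radius frame; every candidate has L = ρ·(t + p + q).
LSL: p² = 2 + d² − 2cos(α−β) + 2d(sin α − sin β) = 74.555045; p = √p² = 8.634526; φ = atan2(cos β − cos α, d + sin α − sin β) = 0.052187 rad; t = (φ − α) mod 2π = 1.374346 rad, q = (β − φ) mod 2π = 5.430693 rad → L = 3.75·(1.374346 + 8.634526 + 5.430693) = 3.75·15.439565 = 57.898369 m
RSR: p² = 2 + d² − 2cos(α−β) + 2d(sin β − sin α) = 83.489119; p = √p² = 9.137238; φ = atan2(cos α − cos β, d − sin α + sin β) = -0.049313 rad; t = (α − φ) mod 2π = 5.010339 rad, q = (φ − β) mod 2π = 0.750992 rad → L = 3.75·(5.010339 + 9.137238 + 0.750992) = 3.75·14.898570 = 55.869637 m
LSR: p² = d² − 2 + 2cos(α−β) + 2d(sin α + sin β) = 48.550507; p = √p² = 6.967819; φ = atan2(−cos α − cos β, d + sin α + sin β) − atan2(−2, p) = 0.149125 rad; t = (φ − α) mod 2π = 1.471285 rad, q = (φ − β) mod 2π = 0.949431 rad → L = 3.75·(1.471285 + 6.967819 + 0.949431) = 3.75·9.388535 = 35.207007 m
RSL: p² = d² − 2 + 2cos(α−β) − 2d(sin α + sin β) = 108.428831; p = √p² = 10.412917; φ = atan2(cos α + cos β, d − sin α − sin β) − atan2(2, p) = -0.100746 rad; t = (α − φ) mod 2π = 5.061772 rad, q = (β − φ) mod 2π = 5.583626 rad → L = 3.75·(5.061772 + 10.412917 + 5.583626) = 3.75·21.058315 = 78.968680 m
RLR: c = (6 − d² + 2cos(α−β) + 2d(sin α − sin β))/8 = -9.436140, |c| > 1 → infeasible
LRL: c = (6 − d² + 2cos(α−β) − 2d(sin α − sin β))/8 = -8.319381, |c| > 1 → infeasible
Shortest: LSR with L = 35.207007 m ≈ 35.2070 m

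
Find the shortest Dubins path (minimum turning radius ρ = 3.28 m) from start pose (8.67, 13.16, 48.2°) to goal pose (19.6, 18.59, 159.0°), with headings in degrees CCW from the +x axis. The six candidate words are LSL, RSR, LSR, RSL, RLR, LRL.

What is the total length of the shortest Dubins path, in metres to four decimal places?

19.4669 m

Let ψ = atan2(Δy, Δx) = atan2(5.43, 10.93) = 26.4181° be the start→goal bearing.
Normalize: d = |goal − start| / ρ = 12.204499/3.28 = 3.720884, α = (θ_start − ψ) mod 360° = 21.7819° = 0.380166 rad, β = (θ_goal − ψ) mod 360° = 132.5819° = 2.313991 rad.
Common terms: sin α = 0.371075, cos α = 0.928603, sin β = 0.736311, cos β = -0.676644, cos(α−β) = -0.355107, d² = 13.844977. Work in radians in the unit-radius frame; every candidate has L = ρ·(t + p + q).
LSL: p² = 2 + d² − 2cos(α−β) + 2d(sin α − sin β) = 13.837190; p = √p² = 3.719837; φ = atan2(cos β − cos α, d + sin α − sin β) = -0.446196 rad; t = (φ − α) mod 2π = 5.456824 rad, q = (β − φ) mod 2π = 2.760187 rad → L = 3.28·(5.456824 + 3.719837 + 2.760187) = 3.28·11.936847 = 39.152860 m
RSR: p² = 2 + d² − 2cos(α−β) + 2d(sin β − sin α) = 19.273192; p = √p² = 4.390124; φ = atan2(cos α − cos β, d − sin α + sin β) = 0.374330 rad; t = (α − φ) mod 2π = 0.005836 rad, q = (φ − β) mod 2π = 4.343525 rad → L = 3.28·(0.005836 + 4.390124 + 4.343525) = 3.28·8.739485 = 28.665510 m
LSR: p² = d² − 2 + 2cos(α−β) + 2d(sin α + sin β) = 19.375668; p = √p² = 4.401780; φ = atan2(−cos α − cos β, d + sin α + sin β) − atan2(−2, p) = 0.374338 rad; t = (φ − α) mod 2π = 6.277357 rad, q = (φ − β) mod 2π = 4.343533 rad → L = 3.28·(6.277357 + 4.401780 + 4.343533) = 3.28·15.022670 = 49.274358 m
RSL: p² = d² − 2 + 2cos(α−β) − 2d(sin α + sin β) = 2.893858; p = √p² = 1.701134; φ = atan2(cos α + cos β, d − sin α − sin β) − atan2(2, p) = -0.769863 rad; t = (α − φ) mod 2π = 1.150029 rad, q = (β − φ) mod 2π = 3.083854 rad → L = 3.28·(1.150029 + 1.701134 + 3.083854) = 3.28·5.935018 = 19.466858 m
RLR: c = (6 − d² + 2cos(α−β) + 2d(sin α − sin β))/8 = -1.409149, |c| > 1 → infeasible
LRL: c = (6 − d² + 2cos(α−β) − 2d(sin α − sin β))/8 = -0.729649; p = 2π − arccos c = 3.894581 rad; φ = atan2(cos β − cos α, d + sin α − sin β) = -0.446196 rad; t = (φ − α + p/2) mod 2π = 1.120929 rad, q = (β − α − t + p) mod 2π = 4.707477 rad → L = 3.28·(1.120929 + 3.894581 + 4.707477) = 3.28·9.722987 = 31.891396 m
Shortest: RSL with L = 19.466858 m ≈ 19.4669 m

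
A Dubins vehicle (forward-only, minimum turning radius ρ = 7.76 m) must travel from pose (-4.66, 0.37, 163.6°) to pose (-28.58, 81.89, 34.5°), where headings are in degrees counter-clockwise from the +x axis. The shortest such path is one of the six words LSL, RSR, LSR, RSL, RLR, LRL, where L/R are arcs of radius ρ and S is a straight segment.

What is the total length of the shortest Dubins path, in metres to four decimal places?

Let ψ = atan2(Δy, Δx) = atan2(81.52, -23.92) = 106.3530° be the start→goal bearing.
Normalize: d = |goal − start| / ρ = 84.956911/7.76 = 10.948056, α = (θ_start − ψ) mod 360° = 57.2470° = 0.999149 rad, β = (θ_goal − ψ) mod 360° = 288.1470° = 5.029114 rad.
Common terms: sin α = 0.841011, cos α = 0.541019, sin β = -0.950261, cos β = 0.311456, cos(α−β) = -0.630676, d² = 119.859921. Work in radians in the unit-radius frame; every candidate has L = ρ·(t + p + q).
LSL: p² = 2 + d² − 2cos(α−β) + 2d(sin α − sin β) = 162.343147; p = √p² = 12.741395; φ = atan2(cos β − cos α, d + sin α − sin β) = -0.018018 rad; t = (φ − α) mod 2π = 5.266019 rad, q = (β − φ) mod 2π = 5.047132 rad → L = 7.76·(5.266019 + 12.741395 + 5.047132) = 7.76·23.054546 = 178.903274 m
RSR: p² = 2 + d² − 2cos(α−β) + 2d(sin β − sin α) = 83.899399; p = √p² = 9.159662; φ = atan2(cos α − cos β, d − sin α + sin β) = 0.025065 rad; t = (α − φ) mod 2π = 0.974084 rad, q = (φ − β) mod 2π = 1.279136 rad → L = 7.76·(0.974084 + 9.159662 + 1.279136) = 7.76·11.412882 = 88.563961 m
LSR: p² = d² − 2 + 2cos(α−β) + 2d(sin α + sin β) = 114.206421; p = √p² = 10.686740; φ = atan2(−cos α − cos β, d + sin α + sin β) − atan2(−2, p) = 0.106519 rad; t = (φ − α) mod 2π = 5.390556 rad, q = (φ − β) mod 2π = 1.360591 rad → L = 7.76·(5.390556 + 10.686740 + 1.360591) = 7.76·17.437887 = 135.318001 m
RSL: p² = d² − 2 + 2cos(α−β) − 2d(sin α + sin β) = 118.990718; p = √p² = 10.908287; φ = atan2(cos α + cos β, d − sin α − sin β) − atan2(2, p) = -0.104389 rad; t = (α − φ) mod 2π = 1.103538 rad, q = (β − φ) mod 2π = 5.133503 rad → L = 7.76·(1.103538 + 10.908287 + 5.133503) = 7.76·17.145327 = 133.047738 m
RLR: c = (6 − d² + 2cos(α−β) + 2d(sin α − sin β))/8 = -9.487425, |c| > 1 → infeasible
LRL: c = (6 − d² + 2cos(α−β) − 2d(sin α − sin β))/8 = -19.292893, |c| > 1 → infeasible
Shortest: RSR with L = 88.563961 m ≈ 88.5640 m

88.5640 m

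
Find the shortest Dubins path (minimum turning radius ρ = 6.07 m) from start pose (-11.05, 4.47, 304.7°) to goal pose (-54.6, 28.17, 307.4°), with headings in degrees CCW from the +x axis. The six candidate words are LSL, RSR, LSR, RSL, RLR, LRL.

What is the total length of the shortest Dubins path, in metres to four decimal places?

83.0311 m

Let ψ = atan2(Δy, Δx) = atan2(23.70, -43.55) = 151.4449° be the start→goal bearing.
Normalize: d = |goal − start| / ρ = 49.581171/6.07 = 8.168232, α = (θ_start − ψ) mod 360° = 153.2551° = 2.674807 rad, β = (θ_goal − ψ) mod 360° = 155.9551° = 2.721930 rad.
Common terms: sin α = 0.450019, cos α = -0.893019, sin β = 0.407452, cos β = -0.913227, cos(α−β) = 0.998890, d² = 66.720021. Work in radians in the unit-radius frame; every candidate has L = ρ·(t + p + q).
LSL: p² = 2 + d² − 2cos(α−β) + 2d(sin α − sin β) = 67.417628; p = √p² = 8.210824; φ = atan2(cos β − cos α, d + sin α − sin β) = -0.002461 rad; t = (φ − α) mod 2π = 3.605918 rad, q = (β − φ) mod 2π = 2.724391 rad → L = 6.07·(3.605918 + 8.210824 + 2.724391) = 6.07·14.541133 = 88.264677 m
RSR: p² = 2 + d² − 2cos(α−β) + 2d(sin β − sin α) = 66.026854; p = √p² = 8.125691; φ = atan2(cos α − cos β, d − sin α + sin β) = 0.002487 rad; t = (α − φ) mod 2π = 2.672320 rad, q = (φ − β) mod 2π = 3.563742 rad → L = 6.07·(2.672320 + 8.125691 + 3.563742) = 6.07·14.361752 = 87.175837 m
LSR: p² = d² − 2 + 2cos(α−β) + 2d(sin α + sin β) = 80.725839; p = √p² = 8.984756; φ = atan2(−cos α − cos β, d + sin α + sin β) − atan2(−2, p) = 0.416542 rad; t = (φ − α) mod 2π = 4.024920 rad, q = (φ − β) mod 2π = 3.977796 rad → L = 6.07·(4.024920 + 8.984756 + 3.977796) = 6.07·16.987473 = 103.113959 m
RSL: p² = d² − 2 + 2cos(α−β) − 2d(sin α + sin β) = 52.709762; p = √p² = 7.260149; φ = atan2(cos α + cos β, d − sin α − sin β) − atan2(2, p) = -0.511025 rad; t = (α − φ) mod 2π = 3.185832 rad, q = (β − φ) mod 2π = 3.232956 rad → L = 6.07·(3.185832 + 7.260149 + 3.232956) = 6.07·13.678936 = 83.031142 m
RLR: c = (6 − d² + 2cos(α−β) + 2d(sin α − sin β))/8 = -7.253357, |c| > 1 → infeasible
LRL: c = (6 − d² + 2cos(α−β) − 2d(sin α − sin β))/8 = -7.427204, |c| > 1 → infeasible
Shortest: RSL with L = 83.031142 m ≈ 83.0311 m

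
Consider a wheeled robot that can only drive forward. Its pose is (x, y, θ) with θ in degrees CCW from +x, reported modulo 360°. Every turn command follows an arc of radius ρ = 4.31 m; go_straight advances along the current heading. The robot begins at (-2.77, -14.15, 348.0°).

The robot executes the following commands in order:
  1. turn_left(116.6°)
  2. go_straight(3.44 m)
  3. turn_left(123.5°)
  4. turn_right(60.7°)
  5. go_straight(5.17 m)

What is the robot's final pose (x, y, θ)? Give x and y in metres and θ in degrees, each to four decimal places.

(-15.1427, -3.9269, 167.4000°)

set_pose: (x, y, θ) = (-2.7700, -14.1500, 348.0000°), ρ = 4.31
turn_left(116.6°): centre at ρ to the left, rotate +116.6° → (2.2969, -8.8478, 464.6000° ≡ 104.6000°)
go_straight(3.44): x += 3.44·cos θ, y += 3.44·sin θ → (1.4298, -5.5188, 104.6000°)
turn_left(123.5°): centre at ρ to the left, rotate +123.5° → (-5.9490, -3.7269, 228.1000°)
turn_right(60.7°): centre at ρ to the right, rotate −60.7° → (-10.0972, -5.0547, 167.4000°)
go_straight(5.17): x += 5.17·cos θ, y += 5.17·sin θ → (-15.1427, -3.9269, 167.4000°)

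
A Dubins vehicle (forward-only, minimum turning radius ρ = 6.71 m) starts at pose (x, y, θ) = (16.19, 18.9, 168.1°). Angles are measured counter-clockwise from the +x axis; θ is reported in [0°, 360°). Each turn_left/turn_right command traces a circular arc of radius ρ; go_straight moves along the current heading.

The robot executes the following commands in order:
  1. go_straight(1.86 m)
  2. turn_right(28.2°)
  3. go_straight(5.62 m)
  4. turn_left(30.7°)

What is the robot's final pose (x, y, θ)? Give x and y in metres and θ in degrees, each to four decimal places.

set_pose: (x, y, θ) = (16.1900, 18.9000, 168.1000°), ρ = 6.71
go_straight(1.86): x += 1.86·cos θ, y += 1.86·sin θ → (14.3700, 19.2835, 168.1000°)
turn_right(28.2°): centre at ρ to the right, rotate −28.2° → (11.4315, 20.7167, 139.9000°)
go_straight(5.62): x += 5.62·cos θ, y += 5.62·sin θ → (7.1327, 24.3367, 139.9000°)
turn_left(30.7°): centre at ρ to the left, rotate +30.7° → (3.9065, 25.8240, 170.6000°)

(3.9065, 25.8240, 170.6000°)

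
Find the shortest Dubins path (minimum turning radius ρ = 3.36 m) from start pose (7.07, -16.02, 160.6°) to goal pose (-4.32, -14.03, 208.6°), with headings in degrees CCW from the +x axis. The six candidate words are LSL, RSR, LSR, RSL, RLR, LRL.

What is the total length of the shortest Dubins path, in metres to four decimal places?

11.7576 m

Let ψ = atan2(Δy, Δx) = atan2(1.99, -11.39) = 170.0896° be the start→goal bearing.
Normalize: d = |goal − start| / ρ = 11.562534/3.36 = 3.441230, α = (θ_start − ψ) mod 360° = 350.5104° = 6.117560 rad, β = (θ_goal − ψ) mod 360° = 38.5104° = 0.672133 rad.
Common terms: sin α = -0.164869, cos α = 0.986315, sin β = 0.622656, cos β = 0.782495, cos(α−β) = 0.669131, d² = 11.842067. Work in radians in the unit-radius frame; every candidate has L = ρ·(t + p + q).
LSL: p² = 2 + d² − 2cos(α−β) + 2d(sin α − sin β) = 7.083694; p = √p² = 2.661521; φ = atan2(cos β − cos α, d + sin α − sin β) = -0.076655 rad; t = (φ − α) mod 2π = 0.088970 rad, q = (β − φ) mod 2π = 0.748788 rad → L = 3.36·(0.088970 + 2.661521 + 0.748788) = 3.36·3.499279 = 11.757577 m
RSR: p² = 2 + d² − 2cos(α−β) + 2d(sin β − sin α) = 17.923918; p = √p² = 4.233665; φ = atan2(cos α − cos β, d − sin α + sin β) = 0.048161 rad; t = (α − φ) mod 2π = 6.069399 rad, q = (φ − β) mod 2π = 5.659214 rad → L = 3.36·(6.069399 + 4.233665 + 5.659214) = 3.36·15.962277 = 53.633252 m
LSR: p² = d² − 2 + 2cos(α−β) + 2d(sin α + sin β) = 14.331033; p = √p² = 3.785635; φ = atan2(−cos α − cos β, d + sin α + sin β) − atan2(−2, p) = 0.060151 rad; t = (φ − α) mod 2π = 0.225776 rad, q = (φ − β) mod 2π = 5.671203 rad → L = 3.36·(0.225776 + 3.785635 + 5.671203) = 3.36·9.682614 = 32.533584 m
RSL: p² = d² − 2 + 2cos(α−β) − 2d(sin α + sin β) = 8.029623; p = √p² = 2.833659; φ = atan2(cos α + cos β, d − sin α − sin β) − atan2(2, p) = -0.079444 rad; t = (α − φ) mod 2π = 6.197004 rad, q = (β − φ) mod 2π = 0.751577 rad → L = 3.36·(6.197004 + 2.833659 + 0.751577) = 3.36·9.782241 = 32.868329 m
RLR: c = (6 − d² + 2cos(α−β) + 2d(sin α − sin β))/8 = -1.240490, |c| > 1 → infeasible
LRL: c = (6 − d² + 2cos(α−β) − 2d(sin α − sin β))/8 = 0.114538; p = 2π − arccos c = 4.827179 rad; φ = atan2(cos β − cos α, d + sin α − sin β) = -0.076655 rad; t = (φ − α + p/2) mod 2π = 2.502559 rad, q = (β − α − t + p) mod 2π = 3.162378 rad → L = 3.36·(2.502559 + 4.827179 + 3.162378) = 3.36·10.492116 = 35.253511 m
Shortest: LSL with L = 11.757577 m ≈ 11.7576 m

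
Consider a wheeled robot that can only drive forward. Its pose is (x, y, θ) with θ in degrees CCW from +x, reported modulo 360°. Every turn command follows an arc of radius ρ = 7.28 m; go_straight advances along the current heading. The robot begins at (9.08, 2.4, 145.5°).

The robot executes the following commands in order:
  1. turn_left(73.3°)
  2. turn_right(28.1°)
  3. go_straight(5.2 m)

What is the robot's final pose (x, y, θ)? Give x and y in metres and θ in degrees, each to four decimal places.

(-7.9247, -0.3714, 190.7000°)

set_pose: (x, y, θ) = (9.0800, 2.4000, 145.5000°), ρ = 7.28
turn_left(73.3°): centre at ρ to the left, rotate +73.3° → (0.3949, 2.0739, 218.8000°)
turn_right(28.1°): centre at ρ to the right, rotate −28.1° → (-2.8151, 0.5941, 190.7000°)
go_straight(5.2): x += 5.2·cos θ, y += 5.2·sin θ → (-7.9247, -0.3714, 190.7000°)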